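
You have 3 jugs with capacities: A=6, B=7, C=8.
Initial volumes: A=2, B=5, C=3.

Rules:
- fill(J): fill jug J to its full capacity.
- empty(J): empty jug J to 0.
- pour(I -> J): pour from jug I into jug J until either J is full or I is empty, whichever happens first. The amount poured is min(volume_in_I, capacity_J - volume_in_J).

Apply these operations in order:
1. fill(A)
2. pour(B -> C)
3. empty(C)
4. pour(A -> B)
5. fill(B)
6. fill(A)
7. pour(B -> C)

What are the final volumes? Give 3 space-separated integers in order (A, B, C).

Answer: 6 0 7

Derivation:
Step 1: fill(A) -> (A=6 B=5 C=3)
Step 2: pour(B -> C) -> (A=6 B=0 C=8)
Step 3: empty(C) -> (A=6 B=0 C=0)
Step 4: pour(A -> B) -> (A=0 B=6 C=0)
Step 5: fill(B) -> (A=0 B=7 C=0)
Step 6: fill(A) -> (A=6 B=7 C=0)
Step 7: pour(B -> C) -> (A=6 B=0 C=7)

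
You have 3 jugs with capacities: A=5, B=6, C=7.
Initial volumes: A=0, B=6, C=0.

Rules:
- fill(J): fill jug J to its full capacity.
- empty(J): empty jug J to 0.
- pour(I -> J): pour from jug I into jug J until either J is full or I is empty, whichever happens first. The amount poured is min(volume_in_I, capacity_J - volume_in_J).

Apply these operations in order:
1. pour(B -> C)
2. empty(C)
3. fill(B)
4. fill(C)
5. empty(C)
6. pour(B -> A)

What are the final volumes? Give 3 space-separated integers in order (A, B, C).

Step 1: pour(B -> C) -> (A=0 B=0 C=6)
Step 2: empty(C) -> (A=0 B=0 C=0)
Step 3: fill(B) -> (A=0 B=6 C=0)
Step 4: fill(C) -> (A=0 B=6 C=7)
Step 5: empty(C) -> (A=0 B=6 C=0)
Step 6: pour(B -> A) -> (A=5 B=1 C=0)

Answer: 5 1 0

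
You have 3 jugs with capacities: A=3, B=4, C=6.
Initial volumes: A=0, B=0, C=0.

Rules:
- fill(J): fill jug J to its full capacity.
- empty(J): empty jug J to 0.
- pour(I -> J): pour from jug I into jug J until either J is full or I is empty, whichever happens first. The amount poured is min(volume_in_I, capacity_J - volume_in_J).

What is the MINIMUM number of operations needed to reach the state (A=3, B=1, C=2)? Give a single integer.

Answer: 3

Derivation:
BFS from (A=0, B=0, C=0). One shortest path:
  1. fill(C) -> (A=0 B=0 C=6)
  2. pour(C -> B) -> (A=0 B=4 C=2)
  3. pour(B -> A) -> (A=3 B=1 C=2)
Reached target in 3 moves.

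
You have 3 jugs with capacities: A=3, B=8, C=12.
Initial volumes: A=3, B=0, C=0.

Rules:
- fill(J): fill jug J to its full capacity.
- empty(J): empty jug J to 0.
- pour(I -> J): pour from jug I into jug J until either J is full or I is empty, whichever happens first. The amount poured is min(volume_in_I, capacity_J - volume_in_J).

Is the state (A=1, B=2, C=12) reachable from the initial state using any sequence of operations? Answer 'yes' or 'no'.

BFS from (A=3, B=0, C=0):
  1. fill(C) -> (A=3 B=0 C=12)
  2. pour(A -> B) -> (A=0 B=3 C=12)
  3. pour(C -> A) -> (A=3 B=3 C=9)
  4. pour(A -> B) -> (A=0 B=6 C=9)
  5. pour(C -> A) -> (A=3 B=6 C=6)
  6. pour(A -> B) -> (A=1 B=8 C=6)
  7. pour(B -> C) -> (A=1 B=2 C=12)
Target reached → yes.

Answer: yes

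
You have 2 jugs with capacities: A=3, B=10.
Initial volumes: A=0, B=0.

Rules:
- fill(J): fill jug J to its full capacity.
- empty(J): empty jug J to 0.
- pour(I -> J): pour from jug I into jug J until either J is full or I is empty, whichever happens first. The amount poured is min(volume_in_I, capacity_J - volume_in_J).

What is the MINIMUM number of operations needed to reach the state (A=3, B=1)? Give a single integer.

BFS from (A=0, B=0). One shortest path:
  1. fill(B) -> (A=0 B=10)
  2. pour(B -> A) -> (A=3 B=7)
  3. empty(A) -> (A=0 B=7)
  4. pour(B -> A) -> (A=3 B=4)
  5. empty(A) -> (A=0 B=4)
  6. pour(B -> A) -> (A=3 B=1)
Reached target in 6 moves.

Answer: 6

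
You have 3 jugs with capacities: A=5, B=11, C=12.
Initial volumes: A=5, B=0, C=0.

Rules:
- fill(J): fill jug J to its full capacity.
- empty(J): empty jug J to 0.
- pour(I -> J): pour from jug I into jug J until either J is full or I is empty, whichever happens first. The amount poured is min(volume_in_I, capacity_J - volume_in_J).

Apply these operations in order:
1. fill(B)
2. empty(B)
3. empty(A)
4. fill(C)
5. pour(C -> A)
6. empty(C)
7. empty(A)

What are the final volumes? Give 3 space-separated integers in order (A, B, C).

Step 1: fill(B) -> (A=5 B=11 C=0)
Step 2: empty(B) -> (A=5 B=0 C=0)
Step 3: empty(A) -> (A=0 B=0 C=0)
Step 4: fill(C) -> (A=0 B=0 C=12)
Step 5: pour(C -> A) -> (A=5 B=0 C=7)
Step 6: empty(C) -> (A=5 B=0 C=0)
Step 7: empty(A) -> (A=0 B=0 C=0)

Answer: 0 0 0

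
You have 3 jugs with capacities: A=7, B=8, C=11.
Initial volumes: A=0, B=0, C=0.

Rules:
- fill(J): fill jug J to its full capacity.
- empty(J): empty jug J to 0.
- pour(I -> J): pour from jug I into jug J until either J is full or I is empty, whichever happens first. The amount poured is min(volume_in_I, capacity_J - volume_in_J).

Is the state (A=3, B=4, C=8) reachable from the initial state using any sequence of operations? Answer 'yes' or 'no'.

BFS explored all 444 reachable states.
Reachable set includes: (0,0,0), (0,0,1), (0,0,2), (0,0,3), (0,0,4), (0,0,5), (0,0,6), (0,0,7), (0,0,8), (0,0,9), (0,0,10), (0,0,11) ...
Target (A=3, B=4, C=8) not in reachable set → no.

Answer: no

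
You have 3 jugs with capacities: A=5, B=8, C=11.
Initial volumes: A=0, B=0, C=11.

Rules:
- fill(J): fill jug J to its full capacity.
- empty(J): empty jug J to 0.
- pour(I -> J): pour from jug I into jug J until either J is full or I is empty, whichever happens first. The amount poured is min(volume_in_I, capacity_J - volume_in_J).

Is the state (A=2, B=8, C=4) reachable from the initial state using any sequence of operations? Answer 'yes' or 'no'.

Answer: yes

Derivation:
BFS from (A=0, B=0, C=11):
  1. fill(B) -> (A=0 B=8 C=11)
  2. pour(B -> A) -> (A=5 B=3 C=11)
  3. empty(A) -> (A=0 B=3 C=11)
  4. pour(B -> A) -> (A=3 B=0 C=11)
  5. pour(C -> A) -> (A=5 B=0 C=9)
  6. pour(A -> B) -> (A=0 B=5 C=9)
  7. pour(C -> A) -> (A=5 B=5 C=4)
  8. pour(A -> B) -> (A=2 B=8 C=4)
Target reached → yes.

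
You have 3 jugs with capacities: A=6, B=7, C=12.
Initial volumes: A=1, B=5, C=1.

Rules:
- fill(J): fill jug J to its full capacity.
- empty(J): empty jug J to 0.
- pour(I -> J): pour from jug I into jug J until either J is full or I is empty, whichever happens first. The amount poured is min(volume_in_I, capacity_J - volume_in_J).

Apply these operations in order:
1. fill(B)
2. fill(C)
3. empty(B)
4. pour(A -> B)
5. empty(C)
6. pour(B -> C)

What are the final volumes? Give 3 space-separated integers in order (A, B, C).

Answer: 0 0 1

Derivation:
Step 1: fill(B) -> (A=1 B=7 C=1)
Step 2: fill(C) -> (A=1 B=7 C=12)
Step 3: empty(B) -> (A=1 B=0 C=12)
Step 4: pour(A -> B) -> (A=0 B=1 C=12)
Step 5: empty(C) -> (A=0 B=1 C=0)
Step 6: pour(B -> C) -> (A=0 B=0 C=1)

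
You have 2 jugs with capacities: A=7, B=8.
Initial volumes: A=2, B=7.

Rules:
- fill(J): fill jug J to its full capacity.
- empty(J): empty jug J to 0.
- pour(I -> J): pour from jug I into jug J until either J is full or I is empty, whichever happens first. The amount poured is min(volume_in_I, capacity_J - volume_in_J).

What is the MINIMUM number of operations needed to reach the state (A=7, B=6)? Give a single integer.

Answer: 5

Derivation:
BFS from (A=2, B=7). One shortest path:
  1. fill(A) -> (A=7 B=7)
  2. pour(A -> B) -> (A=6 B=8)
  3. empty(B) -> (A=6 B=0)
  4. pour(A -> B) -> (A=0 B=6)
  5. fill(A) -> (A=7 B=6)
Reached target in 5 moves.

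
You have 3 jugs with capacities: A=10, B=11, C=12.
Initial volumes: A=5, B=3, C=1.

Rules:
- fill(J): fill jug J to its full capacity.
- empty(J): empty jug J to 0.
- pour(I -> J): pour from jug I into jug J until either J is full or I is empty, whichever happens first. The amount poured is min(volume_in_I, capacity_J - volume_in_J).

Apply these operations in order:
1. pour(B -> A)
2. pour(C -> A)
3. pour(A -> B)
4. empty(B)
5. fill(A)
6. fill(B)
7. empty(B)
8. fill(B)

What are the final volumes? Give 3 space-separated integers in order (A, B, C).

Answer: 10 11 0

Derivation:
Step 1: pour(B -> A) -> (A=8 B=0 C=1)
Step 2: pour(C -> A) -> (A=9 B=0 C=0)
Step 3: pour(A -> B) -> (A=0 B=9 C=0)
Step 4: empty(B) -> (A=0 B=0 C=0)
Step 5: fill(A) -> (A=10 B=0 C=0)
Step 6: fill(B) -> (A=10 B=11 C=0)
Step 7: empty(B) -> (A=10 B=0 C=0)
Step 8: fill(B) -> (A=10 B=11 C=0)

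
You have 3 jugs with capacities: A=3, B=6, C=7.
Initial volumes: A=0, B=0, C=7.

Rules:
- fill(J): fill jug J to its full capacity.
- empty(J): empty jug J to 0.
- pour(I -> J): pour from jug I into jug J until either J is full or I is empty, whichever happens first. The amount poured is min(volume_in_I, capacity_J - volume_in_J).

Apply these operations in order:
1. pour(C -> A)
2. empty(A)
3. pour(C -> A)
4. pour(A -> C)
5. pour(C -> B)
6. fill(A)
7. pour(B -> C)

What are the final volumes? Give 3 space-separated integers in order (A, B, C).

Step 1: pour(C -> A) -> (A=3 B=0 C=4)
Step 2: empty(A) -> (A=0 B=0 C=4)
Step 3: pour(C -> A) -> (A=3 B=0 C=1)
Step 4: pour(A -> C) -> (A=0 B=0 C=4)
Step 5: pour(C -> B) -> (A=0 B=4 C=0)
Step 6: fill(A) -> (A=3 B=4 C=0)
Step 7: pour(B -> C) -> (A=3 B=0 C=4)

Answer: 3 0 4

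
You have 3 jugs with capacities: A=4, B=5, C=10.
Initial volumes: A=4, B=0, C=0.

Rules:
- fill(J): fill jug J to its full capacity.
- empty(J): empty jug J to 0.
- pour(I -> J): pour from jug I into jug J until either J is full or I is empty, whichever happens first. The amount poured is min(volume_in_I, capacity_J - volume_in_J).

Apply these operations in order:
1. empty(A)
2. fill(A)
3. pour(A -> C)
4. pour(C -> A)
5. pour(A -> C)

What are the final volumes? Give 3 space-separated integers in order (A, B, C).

Answer: 0 0 4

Derivation:
Step 1: empty(A) -> (A=0 B=0 C=0)
Step 2: fill(A) -> (A=4 B=0 C=0)
Step 3: pour(A -> C) -> (A=0 B=0 C=4)
Step 4: pour(C -> A) -> (A=4 B=0 C=0)
Step 5: pour(A -> C) -> (A=0 B=0 C=4)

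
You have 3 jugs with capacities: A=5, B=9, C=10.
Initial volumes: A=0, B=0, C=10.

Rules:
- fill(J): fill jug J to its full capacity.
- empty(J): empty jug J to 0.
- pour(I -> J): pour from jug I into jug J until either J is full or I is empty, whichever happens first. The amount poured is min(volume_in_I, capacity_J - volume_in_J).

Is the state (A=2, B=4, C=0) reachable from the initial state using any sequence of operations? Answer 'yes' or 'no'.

Answer: yes

Derivation:
BFS from (A=0, B=0, C=10):
  1. pour(C -> B) -> (A=0 B=9 C=1)
  2. empty(B) -> (A=0 B=0 C=1)
  3. pour(C -> B) -> (A=0 B=1 C=0)
  4. fill(C) -> (A=0 B=1 C=10)
  5. pour(C -> B) -> (A=0 B=9 C=2)
  6. pour(B -> A) -> (A=5 B=4 C=2)
  7. empty(A) -> (A=0 B=4 C=2)
  8. pour(C -> A) -> (A=2 B=4 C=0)
Target reached → yes.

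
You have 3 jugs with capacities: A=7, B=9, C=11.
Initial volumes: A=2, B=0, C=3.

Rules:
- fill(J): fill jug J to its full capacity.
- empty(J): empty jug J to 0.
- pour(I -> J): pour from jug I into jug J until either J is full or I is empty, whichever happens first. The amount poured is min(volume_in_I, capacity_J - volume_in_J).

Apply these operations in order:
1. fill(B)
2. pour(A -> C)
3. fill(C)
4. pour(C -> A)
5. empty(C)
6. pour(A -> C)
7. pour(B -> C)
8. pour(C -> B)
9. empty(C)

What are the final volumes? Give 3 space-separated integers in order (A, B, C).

Answer: 0 9 0

Derivation:
Step 1: fill(B) -> (A=2 B=9 C=3)
Step 2: pour(A -> C) -> (A=0 B=9 C=5)
Step 3: fill(C) -> (A=0 B=9 C=11)
Step 4: pour(C -> A) -> (A=7 B=9 C=4)
Step 5: empty(C) -> (A=7 B=9 C=0)
Step 6: pour(A -> C) -> (A=0 B=9 C=7)
Step 7: pour(B -> C) -> (A=0 B=5 C=11)
Step 8: pour(C -> B) -> (A=0 B=9 C=7)
Step 9: empty(C) -> (A=0 B=9 C=0)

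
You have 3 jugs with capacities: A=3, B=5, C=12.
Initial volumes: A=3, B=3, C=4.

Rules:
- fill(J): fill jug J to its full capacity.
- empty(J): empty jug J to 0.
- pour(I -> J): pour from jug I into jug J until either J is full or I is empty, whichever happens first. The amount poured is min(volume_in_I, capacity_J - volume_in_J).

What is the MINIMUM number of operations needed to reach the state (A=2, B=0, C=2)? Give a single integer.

Answer: 5

Derivation:
BFS from (A=3, B=3, C=4). One shortest path:
  1. empty(A) -> (A=0 B=3 C=4)
  2. pour(C -> B) -> (A=0 B=5 C=2)
  3. pour(B -> A) -> (A=3 B=2 C=2)
  4. empty(A) -> (A=0 B=2 C=2)
  5. pour(B -> A) -> (A=2 B=0 C=2)
Reached target in 5 moves.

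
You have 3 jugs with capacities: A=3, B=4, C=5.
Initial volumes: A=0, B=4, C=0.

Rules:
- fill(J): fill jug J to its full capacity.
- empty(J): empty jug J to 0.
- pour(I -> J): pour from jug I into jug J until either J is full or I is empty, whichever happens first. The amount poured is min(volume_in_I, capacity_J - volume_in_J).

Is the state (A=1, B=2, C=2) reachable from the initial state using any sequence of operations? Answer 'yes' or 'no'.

Answer: no

Derivation:
BFS explored all 96 reachable states.
Reachable set includes: (0,0,0), (0,0,1), (0,0,2), (0,0,3), (0,0,4), (0,0,5), (0,1,0), (0,1,1), (0,1,2), (0,1,3), (0,1,4), (0,1,5) ...
Target (A=1, B=2, C=2) not in reachable set → no.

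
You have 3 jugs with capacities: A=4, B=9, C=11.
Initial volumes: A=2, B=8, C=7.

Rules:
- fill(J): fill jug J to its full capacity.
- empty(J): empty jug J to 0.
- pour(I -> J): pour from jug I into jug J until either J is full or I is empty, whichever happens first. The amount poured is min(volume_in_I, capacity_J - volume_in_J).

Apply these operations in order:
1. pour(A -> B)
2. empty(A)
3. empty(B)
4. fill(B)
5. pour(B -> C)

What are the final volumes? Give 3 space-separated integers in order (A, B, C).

Step 1: pour(A -> B) -> (A=1 B=9 C=7)
Step 2: empty(A) -> (A=0 B=9 C=7)
Step 3: empty(B) -> (A=0 B=0 C=7)
Step 4: fill(B) -> (A=0 B=9 C=7)
Step 5: pour(B -> C) -> (A=0 B=5 C=11)

Answer: 0 5 11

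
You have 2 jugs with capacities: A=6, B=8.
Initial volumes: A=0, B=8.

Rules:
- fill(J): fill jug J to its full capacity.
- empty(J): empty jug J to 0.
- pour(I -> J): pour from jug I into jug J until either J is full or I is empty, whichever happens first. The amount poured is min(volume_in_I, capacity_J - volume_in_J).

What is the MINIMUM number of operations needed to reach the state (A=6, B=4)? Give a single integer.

Answer: 5

Derivation:
BFS from (A=0, B=8). One shortest path:
  1. pour(B -> A) -> (A=6 B=2)
  2. empty(A) -> (A=0 B=2)
  3. pour(B -> A) -> (A=2 B=0)
  4. fill(B) -> (A=2 B=8)
  5. pour(B -> A) -> (A=6 B=4)
Reached target in 5 moves.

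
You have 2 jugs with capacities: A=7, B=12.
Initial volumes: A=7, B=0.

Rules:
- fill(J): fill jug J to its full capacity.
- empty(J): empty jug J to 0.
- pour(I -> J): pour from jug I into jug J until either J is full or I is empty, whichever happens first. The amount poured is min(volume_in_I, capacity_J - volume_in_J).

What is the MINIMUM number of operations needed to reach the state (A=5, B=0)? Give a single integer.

BFS from (A=7, B=0). One shortest path:
  1. empty(A) -> (A=0 B=0)
  2. fill(B) -> (A=0 B=12)
  3. pour(B -> A) -> (A=7 B=5)
  4. empty(A) -> (A=0 B=5)
  5. pour(B -> A) -> (A=5 B=0)
Reached target in 5 moves.

Answer: 5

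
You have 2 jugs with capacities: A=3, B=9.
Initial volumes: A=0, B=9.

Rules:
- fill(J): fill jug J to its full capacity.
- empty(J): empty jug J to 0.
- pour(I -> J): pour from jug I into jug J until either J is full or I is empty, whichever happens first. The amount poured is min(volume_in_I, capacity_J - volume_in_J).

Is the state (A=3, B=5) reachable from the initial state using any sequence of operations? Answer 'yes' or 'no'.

BFS explored all 8 reachable states.
Reachable set includes: (0,0), (0,3), (0,6), (0,9), (3,0), (3,3), (3,6), (3,9)
Target (A=3, B=5) not in reachable set → no.

Answer: no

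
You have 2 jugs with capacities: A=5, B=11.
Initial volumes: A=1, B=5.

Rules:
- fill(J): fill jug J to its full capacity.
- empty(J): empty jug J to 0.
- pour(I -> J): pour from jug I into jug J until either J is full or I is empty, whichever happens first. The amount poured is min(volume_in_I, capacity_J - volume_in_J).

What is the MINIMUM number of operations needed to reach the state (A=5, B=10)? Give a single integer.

BFS from (A=1, B=5). One shortest path:
  1. fill(A) -> (A=5 B=5)
  2. pour(A -> B) -> (A=0 B=10)
  3. fill(A) -> (A=5 B=10)
Reached target in 3 moves.

Answer: 3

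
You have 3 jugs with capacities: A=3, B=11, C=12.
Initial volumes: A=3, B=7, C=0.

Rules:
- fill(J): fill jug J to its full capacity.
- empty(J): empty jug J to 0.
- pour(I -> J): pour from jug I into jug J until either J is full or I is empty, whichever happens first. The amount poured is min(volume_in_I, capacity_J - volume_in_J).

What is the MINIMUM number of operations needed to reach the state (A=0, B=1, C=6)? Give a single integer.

BFS from (A=3, B=7, C=0). One shortest path:
  1. empty(A) -> (A=0 B=7 C=0)
  2. pour(B -> A) -> (A=3 B=4 C=0)
  3. pour(A -> C) -> (A=0 B=4 C=3)
  4. pour(B -> A) -> (A=3 B=1 C=3)
  5. pour(A -> C) -> (A=0 B=1 C=6)
Reached target in 5 moves.

Answer: 5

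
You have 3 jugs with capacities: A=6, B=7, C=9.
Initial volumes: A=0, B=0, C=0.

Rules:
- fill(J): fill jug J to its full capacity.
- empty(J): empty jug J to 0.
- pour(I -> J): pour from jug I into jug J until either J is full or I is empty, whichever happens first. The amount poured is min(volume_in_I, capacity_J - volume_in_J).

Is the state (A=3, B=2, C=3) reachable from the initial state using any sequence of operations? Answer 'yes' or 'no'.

Answer: no

Derivation:
BFS explored all 320 reachable states.
Reachable set includes: (0,0,0), (0,0,1), (0,0,2), (0,0,3), (0,0,4), (0,0,5), (0,0,6), (0,0,7), (0,0,8), (0,0,9), (0,1,0), (0,1,1) ...
Target (A=3, B=2, C=3) not in reachable set → no.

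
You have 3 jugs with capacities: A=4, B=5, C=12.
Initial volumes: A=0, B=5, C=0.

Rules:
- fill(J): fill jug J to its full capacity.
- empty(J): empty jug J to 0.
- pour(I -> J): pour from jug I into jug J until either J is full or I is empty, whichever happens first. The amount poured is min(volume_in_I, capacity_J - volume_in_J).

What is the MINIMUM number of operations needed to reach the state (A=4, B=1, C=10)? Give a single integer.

BFS from (A=0, B=5, C=0). One shortest path:
  1. pour(B -> C) -> (A=0 B=0 C=5)
  2. fill(B) -> (A=0 B=5 C=5)
  3. pour(B -> C) -> (A=0 B=0 C=10)
  4. fill(B) -> (A=0 B=5 C=10)
  5. pour(B -> A) -> (A=4 B=1 C=10)
Reached target in 5 moves.

Answer: 5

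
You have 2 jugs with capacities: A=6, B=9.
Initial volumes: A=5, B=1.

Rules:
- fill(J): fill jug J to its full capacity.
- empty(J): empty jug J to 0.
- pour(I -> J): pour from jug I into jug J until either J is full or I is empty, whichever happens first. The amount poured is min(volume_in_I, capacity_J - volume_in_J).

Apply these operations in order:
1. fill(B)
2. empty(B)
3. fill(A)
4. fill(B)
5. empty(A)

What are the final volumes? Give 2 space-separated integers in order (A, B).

Answer: 0 9

Derivation:
Step 1: fill(B) -> (A=5 B=9)
Step 2: empty(B) -> (A=5 B=0)
Step 3: fill(A) -> (A=6 B=0)
Step 4: fill(B) -> (A=6 B=9)
Step 5: empty(A) -> (A=0 B=9)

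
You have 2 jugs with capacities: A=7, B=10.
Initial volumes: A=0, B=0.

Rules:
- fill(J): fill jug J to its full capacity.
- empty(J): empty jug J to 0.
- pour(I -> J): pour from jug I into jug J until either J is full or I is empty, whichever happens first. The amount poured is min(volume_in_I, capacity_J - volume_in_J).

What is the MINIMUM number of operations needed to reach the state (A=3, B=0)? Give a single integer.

Answer: 4

Derivation:
BFS from (A=0, B=0). One shortest path:
  1. fill(B) -> (A=0 B=10)
  2. pour(B -> A) -> (A=7 B=3)
  3. empty(A) -> (A=0 B=3)
  4. pour(B -> A) -> (A=3 B=0)
Reached target in 4 moves.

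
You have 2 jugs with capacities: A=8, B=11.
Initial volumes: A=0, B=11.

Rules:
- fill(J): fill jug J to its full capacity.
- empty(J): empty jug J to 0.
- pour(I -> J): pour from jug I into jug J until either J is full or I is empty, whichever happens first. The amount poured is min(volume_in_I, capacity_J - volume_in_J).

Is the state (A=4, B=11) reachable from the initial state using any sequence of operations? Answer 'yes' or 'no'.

BFS from (A=0, B=11):
  1. pour(B -> A) -> (A=8 B=3)
  2. empty(A) -> (A=0 B=3)
  3. pour(B -> A) -> (A=3 B=0)
  4. fill(B) -> (A=3 B=11)
  5. pour(B -> A) -> (A=8 B=6)
  6. empty(A) -> (A=0 B=6)
  7. pour(B -> A) -> (A=6 B=0)
  8. fill(B) -> (A=6 B=11)
  9. pour(B -> A) -> (A=8 B=9)
  10. empty(A) -> (A=0 B=9)
  11. pour(B -> A) -> (A=8 B=1)
  12. empty(A) -> (A=0 B=1)
  13. pour(B -> A) -> (A=1 B=0)
  14. fill(B) -> (A=1 B=11)
  15. pour(B -> A) -> (A=8 B=4)
  16. empty(A) -> (A=0 B=4)
  17. pour(B -> A) -> (A=4 B=0)
  18. fill(B) -> (A=4 B=11)
Target reached → yes.

Answer: yes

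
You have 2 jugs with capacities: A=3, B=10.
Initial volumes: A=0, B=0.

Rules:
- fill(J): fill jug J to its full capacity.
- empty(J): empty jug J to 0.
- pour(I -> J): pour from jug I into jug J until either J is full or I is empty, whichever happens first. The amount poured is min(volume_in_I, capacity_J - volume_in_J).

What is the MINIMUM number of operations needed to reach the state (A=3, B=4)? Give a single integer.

BFS from (A=0, B=0). One shortest path:
  1. fill(B) -> (A=0 B=10)
  2. pour(B -> A) -> (A=3 B=7)
  3. empty(A) -> (A=0 B=7)
  4. pour(B -> A) -> (A=3 B=4)
Reached target in 4 moves.

Answer: 4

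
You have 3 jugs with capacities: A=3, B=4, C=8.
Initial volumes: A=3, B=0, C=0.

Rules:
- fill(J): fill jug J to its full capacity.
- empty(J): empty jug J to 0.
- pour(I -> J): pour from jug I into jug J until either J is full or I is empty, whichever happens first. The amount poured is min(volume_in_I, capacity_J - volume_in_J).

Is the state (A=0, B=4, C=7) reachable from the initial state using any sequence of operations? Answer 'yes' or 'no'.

BFS from (A=3, B=0, C=0):
  1. fill(C) -> (A=3 B=0 C=8)
  2. pour(A -> B) -> (A=0 B=3 C=8)
  3. pour(C -> B) -> (A=0 B=4 C=7)
Target reached → yes.

Answer: yes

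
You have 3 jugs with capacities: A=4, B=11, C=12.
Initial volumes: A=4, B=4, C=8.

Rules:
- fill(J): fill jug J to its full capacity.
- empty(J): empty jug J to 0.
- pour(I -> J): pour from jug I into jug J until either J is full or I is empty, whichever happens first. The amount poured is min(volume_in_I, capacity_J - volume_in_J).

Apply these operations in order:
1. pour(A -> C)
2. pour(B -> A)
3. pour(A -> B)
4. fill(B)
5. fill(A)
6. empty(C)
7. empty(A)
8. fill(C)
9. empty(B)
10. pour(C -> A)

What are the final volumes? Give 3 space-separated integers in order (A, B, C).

Answer: 4 0 8

Derivation:
Step 1: pour(A -> C) -> (A=0 B=4 C=12)
Step 2: pour(B -> A) -> (A=4 B=0 C=12)
Step 3: pour(A -> B) -> (A=0 B=4 C=12)
Step 4: fill(B) -> (A=0 B=11 C=12)
Step 5: fill(A) -> (A=4 B=11 C=12)
Step 6: empty(C) -> (A=4 B=11 C=0)
Step 7: empty(A) -> (A=0 B=11 C=0)
Step 8: fill(C) -> (A=0 B=11 C=12)
Step 9: empty(B) -> (A=0 B=0 C=12)
Step 10: pour(C -> A) -> (A=4 B=0 C=8)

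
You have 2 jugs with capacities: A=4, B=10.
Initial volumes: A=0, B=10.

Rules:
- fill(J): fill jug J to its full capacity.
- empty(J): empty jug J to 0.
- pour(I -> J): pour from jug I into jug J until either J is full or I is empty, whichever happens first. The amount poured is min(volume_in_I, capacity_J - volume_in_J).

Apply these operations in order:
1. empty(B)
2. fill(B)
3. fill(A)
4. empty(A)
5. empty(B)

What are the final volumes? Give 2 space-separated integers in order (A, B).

Answer: 0 0

Derivation:
Step 1: empty(B) -> (A=0 B=0)
Step 2: fill(B) -> (A=0 B=10)
Step 3: fill(A) -> (A=4 B=10)
Step 4: empty(A) -> (A=0 B=10)
Step 5: empty(B) -> (A=0 B=0)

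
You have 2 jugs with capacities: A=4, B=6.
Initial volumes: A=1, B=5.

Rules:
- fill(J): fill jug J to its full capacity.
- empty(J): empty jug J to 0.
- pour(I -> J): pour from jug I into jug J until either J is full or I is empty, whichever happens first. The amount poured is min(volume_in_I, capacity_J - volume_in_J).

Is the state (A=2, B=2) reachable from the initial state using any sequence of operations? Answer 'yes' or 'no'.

BFS explored all 21 reachable states.
Reachable set includes: (0,0), (0,1), (0,2), (0,3), (0,4), (0,5), (0,6), (1,0), (1,5), (1,6), (2,0), (2,6) ...
Target (A=2, B=2) not in reachable set → no.

Answer: no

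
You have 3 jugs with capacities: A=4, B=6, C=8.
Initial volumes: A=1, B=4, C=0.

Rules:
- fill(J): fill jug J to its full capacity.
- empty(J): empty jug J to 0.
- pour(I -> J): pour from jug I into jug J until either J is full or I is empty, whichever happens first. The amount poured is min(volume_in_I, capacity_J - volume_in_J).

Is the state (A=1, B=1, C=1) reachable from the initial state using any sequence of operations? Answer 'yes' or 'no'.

BFS explored all 158 reachable states.
Reachable set includes: (0,0,0), (0,0,1), (0,0,2), (0,0,3), (0,0,4), (0,0,5), (0,0,6), (0,0,7), (0,0,8), (0,1,0), (0,1,2), (0,1,4) ...
Target (A=1, B=1, C=1) not in reachable set → no.

Answer: no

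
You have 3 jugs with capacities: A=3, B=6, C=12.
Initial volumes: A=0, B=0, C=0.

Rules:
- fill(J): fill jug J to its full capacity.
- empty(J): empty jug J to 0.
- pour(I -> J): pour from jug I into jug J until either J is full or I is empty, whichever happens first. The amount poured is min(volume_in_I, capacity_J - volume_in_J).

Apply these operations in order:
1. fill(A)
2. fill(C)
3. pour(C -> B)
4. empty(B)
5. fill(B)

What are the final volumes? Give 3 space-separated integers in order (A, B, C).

Step 1: fill(A) -> (A=3 B=0 C=0)
Step 2: fill(C) -> (A=3 B=0 C=12)
Step 3: pour(C -> B) -> (A=3 B=6 C=6)
Step 4: empty(B) -> (A=3 B=0 C=6)
Step 5: fill(B) -> (A=3 B=6 C=6)

Answer: 3 6 6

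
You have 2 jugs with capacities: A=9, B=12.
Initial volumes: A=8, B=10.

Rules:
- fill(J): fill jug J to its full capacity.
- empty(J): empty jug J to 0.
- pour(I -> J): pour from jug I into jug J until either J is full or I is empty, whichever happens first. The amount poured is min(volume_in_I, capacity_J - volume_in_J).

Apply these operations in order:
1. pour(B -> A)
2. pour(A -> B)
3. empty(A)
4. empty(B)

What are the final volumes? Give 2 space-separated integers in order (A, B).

Step 1: pour(B -> A) -> (A=9 B=9)
Step 2: pour(A -> B) -> (A=6 B=12)
Step 3: empty(A) -> (A=0 B=12)
Step 4: empty(B) -> (A=0 B=0)

Answer: 0 0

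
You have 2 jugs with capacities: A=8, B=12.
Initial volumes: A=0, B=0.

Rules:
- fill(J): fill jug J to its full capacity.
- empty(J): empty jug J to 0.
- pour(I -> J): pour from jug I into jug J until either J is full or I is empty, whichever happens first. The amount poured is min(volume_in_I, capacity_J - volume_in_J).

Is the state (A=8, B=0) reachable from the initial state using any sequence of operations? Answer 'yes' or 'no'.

BFS from (A=0, B=0):
  1. fill(A) -> (A=8 B=0)
Target reached → yes.

Answer: yes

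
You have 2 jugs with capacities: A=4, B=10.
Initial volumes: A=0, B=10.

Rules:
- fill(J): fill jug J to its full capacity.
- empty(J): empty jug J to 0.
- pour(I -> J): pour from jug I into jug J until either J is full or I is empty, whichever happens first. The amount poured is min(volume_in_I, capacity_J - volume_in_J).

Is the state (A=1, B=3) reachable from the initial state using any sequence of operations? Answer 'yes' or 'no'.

Answer: no

Derivation:
BFS explored all 14 reachable states.
Reachable set includes: (0,0), (0,2), (0,4), (0,6), (0,8), (0,10), (2,0), (2,10), (4,0), (4,2), (4,4), (4,6) ...
Target (A=1, B=3) not in reachable set → no.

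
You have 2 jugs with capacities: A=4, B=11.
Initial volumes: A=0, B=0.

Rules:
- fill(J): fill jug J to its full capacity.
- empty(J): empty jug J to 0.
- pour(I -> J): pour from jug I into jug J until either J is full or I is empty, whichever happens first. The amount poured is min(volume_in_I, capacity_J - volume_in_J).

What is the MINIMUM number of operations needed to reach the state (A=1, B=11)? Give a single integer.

BFS from (A=0, B=0). One shortest path:
  1. fill(A) -> (A=4 B=0)
  2. pour(A -> B) -> (A=0 B=4)
  3. fill(A) -> (A=4 B=4)
  4. pour(A -> B) -> (A=0 B=8)
  5. fill(A) -> (A=4 B=8)
  6. pour(A -> B) -> (A=1 B=11)
Reached target in 6 moves.

Answer: 6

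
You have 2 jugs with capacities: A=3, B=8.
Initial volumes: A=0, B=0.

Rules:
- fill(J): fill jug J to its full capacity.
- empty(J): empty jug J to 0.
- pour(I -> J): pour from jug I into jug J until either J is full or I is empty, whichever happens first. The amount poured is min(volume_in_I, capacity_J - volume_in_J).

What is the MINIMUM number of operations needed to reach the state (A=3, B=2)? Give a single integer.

Answer: 4

Derivation:
BFS from (A=0, B=0). One shortest path:
  1. fill(B) -> (A=0 B=8)
  2. pour(B -> A) -> (A=3 B=5)
  3. empty(A) -> (A=0 B=5)
  4. pour(B -> A) -> (A=3 B=2)
Reached target in 4 moves.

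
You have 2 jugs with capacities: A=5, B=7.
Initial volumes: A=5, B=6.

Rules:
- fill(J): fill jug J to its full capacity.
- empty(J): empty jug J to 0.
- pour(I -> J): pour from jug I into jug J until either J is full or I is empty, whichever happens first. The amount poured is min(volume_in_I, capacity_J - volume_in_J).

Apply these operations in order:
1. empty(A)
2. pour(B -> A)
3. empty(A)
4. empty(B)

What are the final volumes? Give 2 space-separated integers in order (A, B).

Answer: 0 0

Derivation:
Step 1: empty(A) -> (A=0 B=6)
Step 2: pour(B -> A) -> (A=5 B=1)
Step 3: empty(A) -> (A=0 B=1)
Step 4: empty(B) -> (A=0 B=0)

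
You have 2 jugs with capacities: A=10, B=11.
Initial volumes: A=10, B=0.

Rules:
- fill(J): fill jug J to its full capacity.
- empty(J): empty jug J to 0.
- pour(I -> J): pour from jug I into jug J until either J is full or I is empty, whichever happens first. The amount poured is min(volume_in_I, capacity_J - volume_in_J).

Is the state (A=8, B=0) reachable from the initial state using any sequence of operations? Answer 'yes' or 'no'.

BFS from (A=10, B=0):
  1. pour(A -> B) -> (A=0 B=10)
  2. fill(A) -> (A=10 B=10)
  3. pour(A -> B) -> (A=9 B=11)
  4. empty(B) -> (A=9 B=0)
  5. pour(A -> B) -> (A=0 B=9)
  6. fill(A) -> (A=10 B=9)
  7. pour(A -> B) -> (A=8 B=11)
  8. empty(B) -> (A=8 B=0)
Target reached → yes.

Answer: yes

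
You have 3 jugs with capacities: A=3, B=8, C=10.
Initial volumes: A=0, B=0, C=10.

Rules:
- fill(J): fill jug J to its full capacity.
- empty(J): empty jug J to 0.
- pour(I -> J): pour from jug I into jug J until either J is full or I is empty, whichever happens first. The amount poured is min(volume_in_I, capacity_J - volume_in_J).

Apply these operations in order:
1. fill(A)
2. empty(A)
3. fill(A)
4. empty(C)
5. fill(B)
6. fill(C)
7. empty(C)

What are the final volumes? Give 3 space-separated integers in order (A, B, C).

Answer: 3 8 0

Derivation:
Step 1: fill(A) -> (A=3 B=0 C=10)
Step 2: empty(A) -> (A=0 B=0 C=10)
Step 3: fill(A) -> (A=3 B=0 C=10)
Step 4: empty(C) -> (A=3 B=0 C=0)
Step 5: fill(B) -> (A=3 B=8 C=0)
Step 6: fill(C) -> (A=3 B=8 C=10)
Step 7: empty(C) -> (A=3 B=8 C=0)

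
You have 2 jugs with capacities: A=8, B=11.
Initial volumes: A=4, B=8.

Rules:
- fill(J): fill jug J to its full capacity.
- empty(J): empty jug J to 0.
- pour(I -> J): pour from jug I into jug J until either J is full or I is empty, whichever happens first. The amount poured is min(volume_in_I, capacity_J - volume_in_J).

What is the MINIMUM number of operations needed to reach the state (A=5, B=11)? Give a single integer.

BFS from (A=4, B=8). One shortest path:
  1. fill(A) -> (A=8 B=8)
  2. pour(A -> B) -> (A=5 B=11)
Reached target in 2 moves.

Answer: 2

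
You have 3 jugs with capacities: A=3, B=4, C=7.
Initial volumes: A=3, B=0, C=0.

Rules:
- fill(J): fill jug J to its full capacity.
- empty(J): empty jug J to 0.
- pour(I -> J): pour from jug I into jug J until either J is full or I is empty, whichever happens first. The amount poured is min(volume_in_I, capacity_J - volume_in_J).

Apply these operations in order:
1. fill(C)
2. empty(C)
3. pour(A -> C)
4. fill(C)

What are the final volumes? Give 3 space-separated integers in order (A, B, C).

Answer: 0 0 7

Derivation:
Step 1: fill(C) -> (A=3 B=0 C=7)
Step 2: empty(C) -> (A=3 B=0 C=0)
Step 3: pour(A -> C) -> (A=0 B=0 C=3)
Step 4: fill(C) -> (A=0 B=0 C=7)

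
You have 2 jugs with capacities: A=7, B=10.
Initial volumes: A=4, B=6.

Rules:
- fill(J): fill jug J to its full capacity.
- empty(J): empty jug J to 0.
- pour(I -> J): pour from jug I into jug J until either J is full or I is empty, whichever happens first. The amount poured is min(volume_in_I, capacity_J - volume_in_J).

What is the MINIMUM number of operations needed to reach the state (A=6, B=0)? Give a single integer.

BFS from (A=4, B=6). One shortest path:
  1. empty(A) -> (A=0 B=6)
  2. pour(B -> A) -> (A=6 B=0)
Reached target in 2 moves.

Answer: 2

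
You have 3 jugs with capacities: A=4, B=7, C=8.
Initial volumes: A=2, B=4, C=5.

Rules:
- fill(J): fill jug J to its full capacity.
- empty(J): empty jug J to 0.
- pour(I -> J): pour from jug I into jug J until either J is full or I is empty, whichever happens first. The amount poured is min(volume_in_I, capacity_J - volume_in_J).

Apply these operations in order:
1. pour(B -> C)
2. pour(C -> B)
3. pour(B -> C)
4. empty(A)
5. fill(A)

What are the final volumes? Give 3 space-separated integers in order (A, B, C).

Step 1: pour(B -> C) -> (A=2 B=1 C=8)
Step 2: pour(C -> B) -> (A=2 B=7 C=2)
Step 3: pour(B -> C) -> (A=2 B=1 C=8)
Step 4: empty(A) -> (A=0 B=1 C=8)
Step 5: fill(A) -> (A=4 B=1 C=8)

Answer: 4 1 8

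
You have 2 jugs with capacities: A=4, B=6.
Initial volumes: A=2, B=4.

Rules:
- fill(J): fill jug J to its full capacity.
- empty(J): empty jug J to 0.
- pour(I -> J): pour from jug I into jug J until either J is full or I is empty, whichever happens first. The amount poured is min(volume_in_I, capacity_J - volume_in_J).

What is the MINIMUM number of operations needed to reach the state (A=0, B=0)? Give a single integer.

BFS from (A=2, B=4). One shortest path:
  1. empty(A) -> (A=0 B=4)
  2. empty(B) -> (A=0 B=0)
Reached target in 2 moves.

Answer: 2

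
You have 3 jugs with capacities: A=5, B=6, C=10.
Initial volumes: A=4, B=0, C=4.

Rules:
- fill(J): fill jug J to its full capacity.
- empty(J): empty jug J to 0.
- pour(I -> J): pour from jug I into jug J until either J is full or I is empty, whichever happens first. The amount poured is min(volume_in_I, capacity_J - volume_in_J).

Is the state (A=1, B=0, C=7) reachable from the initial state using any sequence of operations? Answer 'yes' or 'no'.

BFS from (A=4, B=0, C=4):
  1. pour(A -> B) -> (A=0 B=4 C=4)
  2. pour(C -> B) -> (A=0 B=6 C=2)
  3. pour(B -> A) -> (A=5 B=1 C=2)
  4. pour(A -> C) -> (A=0 B=1 C=7)
  5. pour(B -> A) -> (A=1 B=0 C=7)
Target reached → yes.

Answer: yes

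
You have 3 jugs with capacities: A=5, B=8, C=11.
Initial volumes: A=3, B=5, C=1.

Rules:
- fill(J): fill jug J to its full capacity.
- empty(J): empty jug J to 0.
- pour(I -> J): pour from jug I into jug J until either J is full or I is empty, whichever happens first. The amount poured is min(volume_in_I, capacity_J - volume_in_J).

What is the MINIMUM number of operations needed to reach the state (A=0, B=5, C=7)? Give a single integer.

Answer: 4

Derivation:
BFS from (A=3, B=5, C=1). One shortest path:
  1. fill(B) -> (A=3 B=8 C=1)
  2. pour(B -> A) -> (A=5 B=6 C=1)
  3. pour(B -> C) -> (A=5 B=0 C=7)
  4. pour(A -> B) -> (A=0 B=5 C=7)
Reached target in 4 moves.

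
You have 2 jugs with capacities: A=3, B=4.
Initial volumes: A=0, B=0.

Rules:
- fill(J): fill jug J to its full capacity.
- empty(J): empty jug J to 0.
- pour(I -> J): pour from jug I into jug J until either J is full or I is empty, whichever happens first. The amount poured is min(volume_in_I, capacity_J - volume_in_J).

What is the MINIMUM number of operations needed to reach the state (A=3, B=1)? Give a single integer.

BFS from (A=0, B=0). One shortest path:
  1. fill(B) -> (A=0 B=4)
  2. pour(B -> A) -> (A=3 B=1)
Reached target in 2 moves.

Answer: 2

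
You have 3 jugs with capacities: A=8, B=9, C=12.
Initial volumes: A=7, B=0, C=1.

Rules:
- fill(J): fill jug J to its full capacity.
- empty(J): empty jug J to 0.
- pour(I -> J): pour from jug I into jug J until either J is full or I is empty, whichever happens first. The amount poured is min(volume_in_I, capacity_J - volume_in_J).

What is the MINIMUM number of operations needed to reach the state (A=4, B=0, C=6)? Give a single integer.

BFS from (A=7, B=0, C=1). One shortest path:
  1. fill(A) -> (A=8 B=0 C=1)
  2. fill(B) -> (A=8 B=9 C=1)
  3. pour(A -> C) -> (A=0 B=9 C=9)
  4. pour(B -> C) -> (A=0 B=6 C=12)
  5. pour(C -> A) -> (A=8 B=6 C=4)
  6. empty(A) -> (A=0 B=6 C=4)
  7. pour(C -> A) -> (A=4 B=6 C=0)
  8. pour(B -> C) -> (A=4 B=0 C=6)
Reached target in 8 moves.

Answer: 8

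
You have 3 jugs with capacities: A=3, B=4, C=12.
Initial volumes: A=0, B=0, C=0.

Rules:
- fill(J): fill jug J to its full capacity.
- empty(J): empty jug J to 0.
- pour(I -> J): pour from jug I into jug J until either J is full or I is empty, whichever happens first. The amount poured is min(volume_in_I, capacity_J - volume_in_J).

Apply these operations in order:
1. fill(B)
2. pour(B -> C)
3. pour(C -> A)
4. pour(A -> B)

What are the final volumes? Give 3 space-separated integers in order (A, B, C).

Step 1: fill(B) -> (A=0 B=4 C=0)
Step 2: pour(B -> C) -> (A=0 B=0 C=4)
Step 3: pour(C -> A) -> (A=3 B=0 C=1)
Step 4: pour(A -> B) -> (A=0 B=3 C=1)

Answer: 0 3 1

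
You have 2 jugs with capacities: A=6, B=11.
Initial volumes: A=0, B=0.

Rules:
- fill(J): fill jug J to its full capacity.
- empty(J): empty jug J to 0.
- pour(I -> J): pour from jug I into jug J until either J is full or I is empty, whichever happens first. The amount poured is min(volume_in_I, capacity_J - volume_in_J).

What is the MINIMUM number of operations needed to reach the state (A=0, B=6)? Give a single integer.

BFS from (A=0, B=0). One shortest path:
  1. fill(A) -> (A=6 B=0)
  2. pour(A -> B) -> (A=0 B=6)
Reached target in 2 moves.

Answer: 2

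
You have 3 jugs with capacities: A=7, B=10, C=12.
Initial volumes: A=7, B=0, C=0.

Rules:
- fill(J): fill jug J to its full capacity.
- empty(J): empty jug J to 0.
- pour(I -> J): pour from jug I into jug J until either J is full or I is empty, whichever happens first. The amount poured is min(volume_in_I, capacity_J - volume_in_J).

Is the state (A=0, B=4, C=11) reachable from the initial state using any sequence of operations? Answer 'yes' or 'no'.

BFS from (A=7, B=0, C=0):
  1. fill(B) -> (A=7 B=10 C=0)
  2. pour(B -> C) -> (A=7 B=0 C=10)
  3. fill(B) -> (A=7 B=10 C=10)
  4. pour(B -> C) -> (A=7 B=8 C=12)
  5. empty(C) -> (A=7 B=8 C=0)
  6. pour(B -> C) -> (A=7 B=0 C=8)
  7. pour(A -> B) -> (A=0 B=7 C=8)
  8. pour(C -> A) -> (A=7 B=7 C=1)
  9. pour(A -> B) -> (A=4 B=10 C=1)
  10. pour(B -> C) -> (A=4 B=0 C=11)
  11. pour(A -> B) -> (A=0 B=4 C=11)
Target reached → yes.

Answer: yes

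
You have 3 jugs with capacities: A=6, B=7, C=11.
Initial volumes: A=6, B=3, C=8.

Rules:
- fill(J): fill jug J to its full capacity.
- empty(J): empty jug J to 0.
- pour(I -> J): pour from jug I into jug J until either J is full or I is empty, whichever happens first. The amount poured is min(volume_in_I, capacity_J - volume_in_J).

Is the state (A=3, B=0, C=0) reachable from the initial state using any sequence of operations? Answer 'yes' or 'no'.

BFS from (A=6, B=3, C=8):
  1. empty(A) -> (A=0 B=3 C=8)
  2. empty(C) -> (A=0 B=3 C=0)
  3. pour(B -> A) -> (A=3 B=0 C=0)
Target reached → yes.

Answer: yes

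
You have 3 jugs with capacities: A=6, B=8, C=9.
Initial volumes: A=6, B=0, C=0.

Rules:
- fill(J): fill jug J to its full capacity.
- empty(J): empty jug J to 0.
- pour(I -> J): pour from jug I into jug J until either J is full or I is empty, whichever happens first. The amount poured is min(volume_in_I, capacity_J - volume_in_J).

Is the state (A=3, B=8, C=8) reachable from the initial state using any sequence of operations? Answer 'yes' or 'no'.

BFS from (A=6, B=0, C=0):
  1. fill(B) -> (A=6 B=8 C=0)
  2. pour(A -> C) -> (A=0 B=8 C=6)
  3. fill(A) -> (A=6 B=8 C=6)
  4. pour(A -> C) -> (A=3 B=8 C=9)
  5. empty(C) -> (A=3 B=8 C=0)
  6. pour(B -> C) -> (A=3 B=0 C=8)
  7. fill(B) -> (A=3 B=8 C=8)
Target reached → yes.

Answer: yes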